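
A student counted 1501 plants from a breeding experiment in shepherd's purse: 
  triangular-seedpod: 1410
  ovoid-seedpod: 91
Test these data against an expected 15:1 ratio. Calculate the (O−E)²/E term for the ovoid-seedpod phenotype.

Under the 15:1 hypothesis (Σ ratio = 16, N = 1501):
  triangular-seedpod: 1501 × 15/16 = 1407.1875
  ovoid-seedpod: 1501 × 1/16 = 93.8125
Contribution of ovoid-seedpod: (91 − 93.8125)² / 93.8125 = 0.0843

0.084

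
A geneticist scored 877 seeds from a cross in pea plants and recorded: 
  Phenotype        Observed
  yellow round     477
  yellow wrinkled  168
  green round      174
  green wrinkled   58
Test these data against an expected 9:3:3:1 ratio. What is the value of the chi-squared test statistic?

1.358

Expected counts for N = 877 under a 9:3:3:1 ratio (total parts = 16):
  yellow round: 877 × 9/16 = 493.3125
  yellow wrinkled: 877 × 3/16 = 164.4375
  green round: 877 × 3/16 = 164.4375
  green wrinkled: 877 × 1/16 = 54.8125
χ² = Σ (O − E)² / E
  yellow round: (477 − 493.3125)² / 493.3125 = 0.5394
  yellow wrinkled: (168 − 164.4375)² / 164.4375 = 0.0772
  green round: (174 − 164.4375)² / 164.4375 = 0.5561
  green wrinkled: (58 − 54.8125)² / 54.8125 = 0.1854
χ² = 0.5394 + 0.0772 + 0.5561 + 0.1854 = 1.3581 ≈ 1.358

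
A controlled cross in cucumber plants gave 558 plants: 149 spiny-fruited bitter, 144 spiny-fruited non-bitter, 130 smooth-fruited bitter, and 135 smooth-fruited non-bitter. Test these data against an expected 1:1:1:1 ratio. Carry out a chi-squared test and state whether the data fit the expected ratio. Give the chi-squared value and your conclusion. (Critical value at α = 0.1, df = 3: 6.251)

Under the 1:1:1:1 hypothesis (Σ ratio = 4, N = 558):
  spiny-fruited bitter: 558 × 1/4 = 139.5
  spiny-fruited non-bitter: 558 × 1/4 = 139.5
  smooth-fruited bitter: 558 × 1/4 = 139.5
  smooth-fruited non-bitter: 558 × 1/4 = 139.5
χ² = Σ (O − E)² / E
  spiny-fruited bitter: (149 − 139.5)² / 139.5 = 0.6470
  spiny-fruited non-bitter: (144 − 139.5)² / 139.5 = 0.1452
  smooth-fruited bitter: (130 − 139.5)² / 139.5 = 0.6470
  smooth-fruited non-bitter: (135 − 139.5)² / 139.5 = 0.1452
χ² = 0.6470 + 0.1452 + 0.6470 + 0.1452 = 1.5844 ≈ 1.584
Degrees of freedom = 4 − 1 = 3; critical value at α = 0.1 is 6.251.
Since 1.584 < 6.251, we fail to reject the null hypothesis — the data are consistent with the 1:1:1:1 ratio.

1.584; consistent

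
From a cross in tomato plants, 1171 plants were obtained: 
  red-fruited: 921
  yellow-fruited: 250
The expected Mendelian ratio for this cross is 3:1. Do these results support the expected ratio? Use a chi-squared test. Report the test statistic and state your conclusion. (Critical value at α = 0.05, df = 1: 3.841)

Under the 3:1 hypothesis (Σ ratio = 4, N = 1171):
  red-fruited: 1171 × 3/4 = 878.25
  yellow-fruited: 1171 × 1/4 = 292.75
χ² = Σ (O − E)² / E
  red-fruited: (921 − 878.25)² / 878.25 = 2.0809
  yellow-fruited: (250 − 292.75)² / 292.75 = 6.2427
χ² = 2.0809 + 6.2427 = 8.3236 ≈ 8.324
Degrees of freedom = 2 − 1 = 1; critical value at α = 0.05 is 3.841.
Since 8.324 > 3.841, we reject the null hypothesis — the data do not fit the 3:1 ratio.

8.324; not consistent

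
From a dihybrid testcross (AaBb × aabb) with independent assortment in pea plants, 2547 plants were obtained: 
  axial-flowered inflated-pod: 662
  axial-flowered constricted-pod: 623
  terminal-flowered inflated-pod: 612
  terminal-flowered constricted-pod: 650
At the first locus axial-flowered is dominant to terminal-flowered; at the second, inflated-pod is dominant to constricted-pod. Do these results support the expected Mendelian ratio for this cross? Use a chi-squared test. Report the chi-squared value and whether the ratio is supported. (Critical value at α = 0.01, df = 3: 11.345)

A dihybrid testcross with independent assortment gives a 1:1:1:1 ratio.
The 1:1:1:1 ratio has 4 parts, so with N = 2547 the expected counts are:
  axial-flowered inflated-pod: 2547 × 1/4 = 636.75
  axial-flowered constricted-pod: 2547 × 1/4 = 636.75
  terminal-flowered inflated-pod: 2547 × 1/4 = 636.75
  terminal-flowered constricted-pod: 2547 × 1/4 = 636.75
χ² = Σ (O − E)² / E
  axial-flowered inflated-pod: (662 − 636.75)² / 636.75 = 1.0013
  axial-flowered constricted-pod: (623 − 636.75)² / 636.75 = 0.2969
  terminal-flowered inflated-pod: (612 − 636.75)² / 636.75 = 0.9620
  terminal-flowered constricted-pod: (650 − 636.75)² / 636.75 = 0.2757
χ² = 1.0013 + 0.2969 + 0.9620 + 0.2757 = 2.5359 ≈ 2.536
Degrees of freedom = 4 − 1 = 3; critical value at α = 0.01 is 11.345.
Since 2.536 < 11.345, we fail to reject the null hypothesis — the data are consistent with the 1:1:1:1 ratio.

2.536; consistent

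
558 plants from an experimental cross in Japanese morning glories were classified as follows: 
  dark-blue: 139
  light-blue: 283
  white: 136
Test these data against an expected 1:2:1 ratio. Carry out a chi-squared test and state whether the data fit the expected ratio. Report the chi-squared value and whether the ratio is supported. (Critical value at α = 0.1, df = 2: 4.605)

Total ratio parts = 4. Expected numbers out of 558:
  dark-blue: 558 × 1/4 = 139.5
  light-blue: 558 × 2/4 = 279
  white: 558 × 1/4 = 139.5
χ² = Σ (O − E)² / E
  dark-blue: (139 − 139.5)² / 139.5 = 0.0018
  light-blue: (283 − 279)² / 279 = 0.0573
  white: (136 − 139.5)² / 139.5 = 0.0878
χ² = 0.0018 + 0.0573 + 0.0878 = 0.1469 ≈ 0.147
Degrees of freedom = 3 − 1 = 2; critical value at α = 0.1 is 4.605.
Since 0.147 < 4.605, we fail to reject the null hypothesis — the data are consistent with the 1:2:1 ratio.

0.147; consistent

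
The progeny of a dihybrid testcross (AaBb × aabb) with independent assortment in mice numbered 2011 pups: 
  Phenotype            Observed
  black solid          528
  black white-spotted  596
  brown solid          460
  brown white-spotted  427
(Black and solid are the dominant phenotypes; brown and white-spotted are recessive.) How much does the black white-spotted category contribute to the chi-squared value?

17.296

A dihybrid testcross with independent assortment gives a 1:1:1:1 ratio.
Expected counts for N = 2011 under a 1:1:1:1 ratio (total parts = 4):
  black solid: 2011 × 1/4 = 502.75
  black white-spotted: 2011 × 1/4 = 502.75
  brown solid: 2011 × 1/4 = 502.75
  brown white-spotted: 2011 × 1/4 = 502.75
Contribution of black white-spotted: (596 − 502.75)² / 502.75 = 17.2960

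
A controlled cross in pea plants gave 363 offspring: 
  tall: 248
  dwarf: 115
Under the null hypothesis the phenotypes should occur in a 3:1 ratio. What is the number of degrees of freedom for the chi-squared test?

A goodness-of-fit test with 2 phenotype classes has df = 2 − 1 = 1.

1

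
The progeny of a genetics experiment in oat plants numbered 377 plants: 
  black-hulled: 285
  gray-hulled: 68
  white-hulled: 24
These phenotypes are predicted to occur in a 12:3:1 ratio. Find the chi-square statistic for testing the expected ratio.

Total ratio parts = 16. Expected numbers out of 377:
  black-hulled: 377 × 12/16 = 282.75
  gray-hulled: 377 × 3/16 = 70.6875
  white-hulled: 377 × 1/16 = 23.5625
χ² = Σ (O − E)² / E
  black-hulled: (285 − 282.75)² / 282.75 = 0.0179
  gray-hulled: (68 − 70.6875)² / 70.6875 = 0.1022
  white-hulled: (24 − 23.5625)² / 23.5625 = 0.0081
χ² = 0.0179 + 0.1022 + 0.0081 = 0.1282 ≈ 0.128

0.128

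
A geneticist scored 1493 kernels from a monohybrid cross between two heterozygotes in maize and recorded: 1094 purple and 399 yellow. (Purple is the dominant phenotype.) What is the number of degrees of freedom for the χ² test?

For a monohybrid cross between heterozygotes with complete dominance, the expected phenotypic ratio is 3:1.
A goodness-of-fit test with 2 phenotype classes has df = 2 − 1 = 1.

1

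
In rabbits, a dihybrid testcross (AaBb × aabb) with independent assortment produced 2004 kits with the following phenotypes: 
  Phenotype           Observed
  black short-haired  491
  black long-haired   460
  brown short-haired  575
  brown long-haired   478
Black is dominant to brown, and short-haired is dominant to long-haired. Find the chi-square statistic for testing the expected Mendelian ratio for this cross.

15.541

A dihybrid testcross with independent assortment gives a 1:1:1:1 ratio.
Under the 1:1:1:1 hypothesis (Σ ratio = 4, N = 2004):
  black short-haired: 2004 × 1/4 = 501
  black long-haired: 2004 × 1/4 = 501
  brown short-haired: 2004 × 1/4 = 501
  brown long-haired: 2004 × 1/4 = 501
χ² = Σ (O − E)² / E
  black short-haired: (491 − 501)² / 501 = 0.1996
  black long-haired: (460 − 501)² / 501 = 3.3553
  brown short-haired: (575 − 501)² / 501 = 10.9301
  brown long-haired: (478 − 501)² / 501 = 1.0559
χ² = 0.1996 + 3.3553 + 10.9301 + 1.0559 = 15.5409 ≈ 15.541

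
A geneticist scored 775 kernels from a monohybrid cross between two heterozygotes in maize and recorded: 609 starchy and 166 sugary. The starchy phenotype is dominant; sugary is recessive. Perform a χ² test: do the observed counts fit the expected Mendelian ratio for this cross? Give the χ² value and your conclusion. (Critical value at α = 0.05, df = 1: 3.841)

5.299; not consistent

For a monohybrid cross between heterozygotes with complete dominance, the expected phenotypic ratio is 3:1.
Expected counts for N = 775 under a 3:1 ratio (total parts = 4):
  starchy: 775 × 3/4 = 581.25
  sugary: 775 × 1/4 = 193.75
χ² = Σ (O − E)² / E
  starchy: (609 − 581.25)² / 581.25 = 1.3248
  sugary: (166 − 193.75)² / 193.75 = 3.9745
χ² = 1.3248 + 3.9745 = 5.2993 ≈ 5.299
Degrees of freedom = 2 − 1 = 1; critical value at α = 0.05 is 3.841.
Since 5.299 > 3.841, we reject the null hypothesis — the data do not fit the 3:1 ratio.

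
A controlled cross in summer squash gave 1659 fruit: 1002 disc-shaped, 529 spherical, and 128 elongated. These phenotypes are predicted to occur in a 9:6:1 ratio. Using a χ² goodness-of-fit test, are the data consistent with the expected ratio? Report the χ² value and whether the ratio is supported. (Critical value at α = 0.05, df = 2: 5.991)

The 9:6:1 ratio has 16 parts, so with N = 1659 the expected counts are:
  disc-shaped: 1659 × 9/16 = 933.1875
  spherical: 1659 × 6/16 = 622.125
  elongated: 1659 × 1/16 = 103.6875
χ² = Σ (O − E)² / E
  disc-shaped: (1002 − 933.1875)² / 933.1875 = 5.0742
  spherical: (529 − 622.125)² / 622.125 = 13.9397
  elongated: (128 − 103.6875)² / 103.6875 = 5.7008
χ² = 5.0742 + 13.9397 + 5.7008 = 24.7147 ≈ 24.715
Degrees of freedom = 3 − 1 = 2; critical value at α = 0.05 is 5.991.
Since 24.715 > 5.991, we reject the null hypothesis — the data do not fit the 9:6:1 ratio.

24.715; not consistent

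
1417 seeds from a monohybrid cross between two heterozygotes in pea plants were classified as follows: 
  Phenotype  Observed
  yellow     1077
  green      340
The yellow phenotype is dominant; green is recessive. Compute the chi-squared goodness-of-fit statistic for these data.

For a monohybrid cross between heterozygotes with complete dominance, the expected phenotypic ratio is 3:1.
Under the 3:1 hypothesis (Σ ratio = 4, N = 1417):
  yellow: 1417 × 3/4 = 1062.75
  green: 1417 × 1/4 = 354.25
χ² = Σ (O − E)² / E
  yellow: (1077 − 1062.75)² / 1062.75 = 0.1911
  green: (340 − 354.25)² / 354.25 = 0.5732
χ² = 0.1911 + 0.5732 = 0.7643 ≈ 0.764

0.764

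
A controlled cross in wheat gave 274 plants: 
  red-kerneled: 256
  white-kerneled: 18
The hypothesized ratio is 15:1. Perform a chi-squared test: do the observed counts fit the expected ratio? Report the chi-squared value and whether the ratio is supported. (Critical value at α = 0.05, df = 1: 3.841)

0.048; consistent

Expected counts for N = 274 under a 15:1 ratio (total parts = 16):
  red-kerneled: 274 × 15/16 = 256.875
  white-kerneled: 274 × 1/16 = 17.125
χ² = Σ (O − E)² / E
  red-kerneled: (256 − 256.875)² / 256.875 = 0.0030
  white-kerneled: (18 − 17.125)² / 17.125 = 0.0447
χ² = 0.0030 + 0.0447 = 0.0477 ≈ 0.048
Degrees of freedom = 2 − 1 = 1; critical value at α = 0.05 is 3.841.
Since 0.048 < 3.841, we fail to reject the null hypothesis — the data are consistent with the 15:1 ratio.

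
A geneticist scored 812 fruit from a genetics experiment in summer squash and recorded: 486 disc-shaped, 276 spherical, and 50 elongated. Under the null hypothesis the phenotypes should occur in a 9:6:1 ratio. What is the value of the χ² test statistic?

4.552

The 9:6:1 ratio has 16 parts, so with N = 812 the expected counts are:
  disc-shaped: 812 × 9/16 = 456.75
  spherical: 812 × 6/16 = 304.5
  elongated: 812 × 1/16 = 50.75
χ² = Σ (O − E)² / E
  disc-shaped: (486 − 456.75)² / 456.75 = 1.8732
  spherical: (276 − 304.5)² / 304.5 = 2.6675
  elongated: (50 − 50.75)² / 50.75 = 0.0111
χ² = 1.8732 + 2.6675 + 0.0111 = 4.5518 ≈ 4.552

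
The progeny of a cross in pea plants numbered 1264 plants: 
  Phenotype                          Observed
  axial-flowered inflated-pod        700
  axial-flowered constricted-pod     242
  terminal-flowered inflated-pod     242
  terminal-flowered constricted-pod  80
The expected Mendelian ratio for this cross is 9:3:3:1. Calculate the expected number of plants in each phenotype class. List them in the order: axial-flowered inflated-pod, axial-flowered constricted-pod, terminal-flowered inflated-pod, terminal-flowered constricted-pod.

711, 237, 237, 79

Total ratio parts = 16. Expected numbers out of 1264:
  axial-flowered inflated-pod: 1264 × 9/16 = 711
  axial-flowered constricted-pod: 1264 × 3/16 = 237
  terminal-flowered inflated-pod: 1264 × 3/16 = 237
  terminal-flowered constricted-pod: 1264 × 1/16 = 79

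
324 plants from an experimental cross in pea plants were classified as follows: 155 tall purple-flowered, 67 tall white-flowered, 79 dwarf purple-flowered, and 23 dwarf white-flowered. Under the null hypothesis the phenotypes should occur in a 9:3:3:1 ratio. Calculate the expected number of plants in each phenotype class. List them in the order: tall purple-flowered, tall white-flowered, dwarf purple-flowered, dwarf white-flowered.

Expected counts for N = 324 under a 9:3:3:1 ratio (total parts = 16):
  tall purple-flowered: 324 × 9/16 = 182.25
  tall white-flowered: 324 × 3/16 = 60.75
  dwarf purple-flowered: 324 × 3/16 = 60.75
  dwarf white-flowered: 324 × 1/16 = 20.25

182.25, 60.75, 60.75, 20.25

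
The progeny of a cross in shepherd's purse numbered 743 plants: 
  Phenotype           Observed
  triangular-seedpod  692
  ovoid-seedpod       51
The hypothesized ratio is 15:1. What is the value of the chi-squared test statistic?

0.478

Expected counts for N = 743 under a 15:1 ratio (total parts = 16):
  triangular-seedpod: 743 × 15/16 = 696.5625
  ovoid-seedpod: 743 × 1/16 = 46.4375
χ² = Σ (O − E)² / E
  triangular-seedpod: (692 − 696.5625)² / 696.5625 = 0.0299
  ovoid-seedpod: (51 − 46.4375)² / 46.4375 = 0.4483
χ² = 0.0299 + 0.4483 = 0.4782 ≈ 0.478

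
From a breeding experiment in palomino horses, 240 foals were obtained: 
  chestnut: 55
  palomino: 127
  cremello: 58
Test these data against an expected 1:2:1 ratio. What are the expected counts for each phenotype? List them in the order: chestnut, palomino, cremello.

60, 120, 60

Under the 1:2:1 hypothesis (Σ ratio = 4, N = 240):
  chestnut: 240 × 1/4 = 60
  palomino: 240 × 2/4 = 120
  cremello: 240 × 1/4 = 60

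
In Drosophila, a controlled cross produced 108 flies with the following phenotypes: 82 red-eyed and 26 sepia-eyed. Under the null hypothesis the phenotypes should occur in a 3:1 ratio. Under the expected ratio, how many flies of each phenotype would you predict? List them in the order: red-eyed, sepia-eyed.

Under the 3:1 hypothesis (Σ ratio = 4, N = 108):
  red-eyed: 108 × 3/4 = 81
  sepia-eyed: 108 × 1/4 = 27

81, 27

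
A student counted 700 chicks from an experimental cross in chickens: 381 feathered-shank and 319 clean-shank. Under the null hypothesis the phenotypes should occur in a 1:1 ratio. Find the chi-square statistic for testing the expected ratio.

Total ratio parts = 2. Expected numbers out of 700:
  feathered-shank: 700 × 1/2 = 350
  clean-shank: 700 × 1/2 = 350
χ² = Σ (O − E)² / E
  feathered-shank: (381 − 350)² / 350 = 2.7457
  clean-shank: (319 − 350)² / 350 = 2.7457
χ² = 2.7457 + 2.7457 = 5.4914 ≈ 5.491

5.491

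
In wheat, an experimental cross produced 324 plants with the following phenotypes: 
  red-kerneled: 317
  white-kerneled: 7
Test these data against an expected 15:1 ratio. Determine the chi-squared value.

Under the 15:1 hypothesis (Σ ratio = 16, N = 324):
  red-kerneled: 324 × 15/16 = 303.75
  white-kerneled: 324 × 1/16 = 20.25
χ² = Σ (O − E)² / E
  red-kerneled: (317 − 303.75)² / 303.75 = 0.5780
  white-kerneled: (7 − 20.25)² / 20.25 = 8.6698
χ² = 0.5780 + 8.6698 = 9.2478 ≈ 9.248

9.248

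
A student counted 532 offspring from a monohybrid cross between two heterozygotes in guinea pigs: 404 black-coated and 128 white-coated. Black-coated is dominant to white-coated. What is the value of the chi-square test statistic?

0.251

For a monohybrid cross between heterozygotes with complete dominance, the expected phenotypic ratio is 3:1.
Total ratio parts = 4. Expected numbers out of 532:
  black-coated: 532 × 3/4 = 399
  white-coated: 532 × 1/4 = 133
χ² = Σ (O − E)² / E
  black-coated: (404 − 399)² / 399 = 0.0627
  white-coated: (128 − 133)² / 133 = 0.1880
χ² = 0.0627 + 0.1880 = 0.2507 ≈ 0.251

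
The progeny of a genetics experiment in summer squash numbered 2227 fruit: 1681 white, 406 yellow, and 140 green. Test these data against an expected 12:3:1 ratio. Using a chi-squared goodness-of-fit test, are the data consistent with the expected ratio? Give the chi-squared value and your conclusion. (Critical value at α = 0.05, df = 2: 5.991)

0.394; consistent

Total ratio parts = 16. Expected numbers out of 2227:
  white: 2227 × 12/16 = 1670.25
  yellow: 2227 × 3/16 = 417.5625
  green: 2227 × 1/16 = 139.1875
χ² = Σ (O − E)² / E
  white: (1681 − 1670.25)² / 1670.25 = 0.0692
  yellow: (406 − 417.5625)² / 417.5625 = 0.3202
  green: (140 − 139.1875)² / 139.1875 = 0.0047
χ² = 0.0692 + 0.3202 + 0.0047 = 0.3941 ≈ 0.394
Degrees of freedom = 3 − 1 = 2; critical value at α = 0.05 is 5.991.
Since 0.394 < 5.991, we fail to reject the null hypothesis — the data are consistent with the 12:3:1 ratio.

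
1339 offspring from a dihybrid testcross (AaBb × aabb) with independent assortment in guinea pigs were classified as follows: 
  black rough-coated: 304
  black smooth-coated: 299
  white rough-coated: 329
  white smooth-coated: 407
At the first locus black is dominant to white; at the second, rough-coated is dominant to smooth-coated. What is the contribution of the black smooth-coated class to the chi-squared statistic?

3.818

A dihybrid testcross with independent assortment gives a 1:1:1:1 ratio.
Expected counts for N = 1339 under a 1:1:1:1 ratio (total parts = 4):
  black rough-coated: 1339 × 1/4 = 334.75
  black smooth-coated: 1339 × 1/4 = 334.75
  white rough-coated: 1339 × 1/4 = 334.75
  white smooth-coated: 1339 × 1/4 = 334.75
Contribution of black smooth-coated: (299 − 334.75)² / 334.75 = 3.8180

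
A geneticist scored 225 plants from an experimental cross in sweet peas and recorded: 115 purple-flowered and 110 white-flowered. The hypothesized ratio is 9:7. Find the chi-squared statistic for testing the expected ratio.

2.414

Total ratio parts = 16. Expected numbers out of 225:
  purple-flowered: 225 × 9/16 = 126.5625
  white-flowered: 225 × 7/16 = 98.4375
χ² = Σ (O − E)² / E
  purple-flowered: (115 − 126.5625)² / 126.5625 = 1.0563
  white-flowered: (110 − 98.4375)² / 98.4375 = 1.3581
χ² = 1.0563 + 1.3581 = 2.4144 ≈ 2.414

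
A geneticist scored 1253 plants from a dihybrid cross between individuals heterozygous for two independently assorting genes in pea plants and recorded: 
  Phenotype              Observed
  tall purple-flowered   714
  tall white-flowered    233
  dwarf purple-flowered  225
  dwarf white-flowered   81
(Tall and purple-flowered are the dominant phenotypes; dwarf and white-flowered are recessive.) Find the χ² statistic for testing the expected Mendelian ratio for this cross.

0.648

A dihybrid F₂ with independent assortment and complete dominance at both loci gives a 9:3:3:1 phenotypic ratio.
Under the 9:3:3:1 hypothesis (Σ ratio = 16, N = 1253):
  tall purple-flowered: 1253 × 9/16 = 704.8125
  tall white-flowered: 1253 × 3/16 = 234.9375
  dwarf purple-flowered: 1253 × 3/16 = 234.9375
  dwarf white-flowered: 1253 × 1/16 = 78.3125
χ² = Σ (O − E)² / E
  tall purple-flowered: (714 − 704.8125)² / 704.8125 = 0.1198
  tall white-flowered: (233 − 234.9375)² / 234.9375 = 0.0160
  dwarf purple-flowered: (225 − 234.9375)² / 234.9375 = 0.4203
  dwarf white-flowered: (81 − 78.3125)² / 78.3125 = 0.0922
χ² = 0.1198 + 0.0160 + 0.4203 + 0.0922 = 0.6483 ≈ 0.648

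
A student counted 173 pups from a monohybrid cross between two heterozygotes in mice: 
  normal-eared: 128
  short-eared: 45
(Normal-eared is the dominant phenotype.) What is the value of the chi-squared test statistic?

For a monohybrid cross between heterozygotes with complete dominance, the expected phenotypic ratio is 3:1.
The 3:1 ratio has 4 parts, so with N = 173 the expected counts are:
  normal-eared: 173 × 3/4 = 129.75
  short-eared: 173 × 1/4 = 43.25
χ² = Σ (O − E)² / E
  normal-eared: (128 − 129.75)² / 129.75 = 0.0236
  short-eared: (45 − 43.25)² / 43.25 = 0.0708
χ² = 0.0236 + 0.0708 = 0.0944 ≈ 0.094

0.094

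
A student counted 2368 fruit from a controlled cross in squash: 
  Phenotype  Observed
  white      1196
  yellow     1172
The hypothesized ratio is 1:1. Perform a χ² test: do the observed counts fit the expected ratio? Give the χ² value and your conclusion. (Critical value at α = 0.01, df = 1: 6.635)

Under the 1:1 hypothesis (Σ ratio = 2, N = 2368):
  white: 2368 × 1/2 = 1184
  yellow: 2368 × 1/2 = 1184
χ² = Σ (O − E)² / E
  white: (1196 − 1184)² / 1184 = 0.1216
  yellow: (1172 − 1184)² / 1184 = 0.1216
χ² = 0.1216 + 0.1216 = 0.2432 ≈ 0.243
Degrees of freedom = 2 − 1 = 1; critical value at α = 0.01 is 6.635.
Since 0.243 < 6.635, we fail to reject the null hypothesis — the data are consistent with the 1:1 ratio.

0.243; consistent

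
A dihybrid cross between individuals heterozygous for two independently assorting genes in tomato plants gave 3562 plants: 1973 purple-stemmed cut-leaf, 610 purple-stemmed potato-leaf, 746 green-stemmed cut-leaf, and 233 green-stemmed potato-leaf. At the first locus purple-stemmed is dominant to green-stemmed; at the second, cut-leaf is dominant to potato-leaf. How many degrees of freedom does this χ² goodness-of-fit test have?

3

A dihybrid F₂ with independent assortment and complete dominance at both loci gives a 9:3:3:1 phenotypic ratio.
A goodness-of-fit test with 4 phenotype classes has df = 4 − 1 = 3.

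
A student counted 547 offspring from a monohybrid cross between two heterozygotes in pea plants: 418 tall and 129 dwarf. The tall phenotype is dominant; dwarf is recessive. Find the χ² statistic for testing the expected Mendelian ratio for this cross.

0.586

For a monohybrid cross between heterozygotes with complete dominance, the expected phenotypic ratio is 3:1.
Total ratio parts = 4. Expected numbers out of 547:
  tall: 547 × 3/4 = 410.25
  dwarf: 547 × 1/4 = 136.75
χ² = Σ (O − E)² / E
  tall: (418 − 410.25)² / 410.25 = 0.1464
  dwarf: (129 − 136.75)² / 136.75 = 0.4392
χ² = 0.1464 + 0.4392 = 0.5856 ≈ 0.586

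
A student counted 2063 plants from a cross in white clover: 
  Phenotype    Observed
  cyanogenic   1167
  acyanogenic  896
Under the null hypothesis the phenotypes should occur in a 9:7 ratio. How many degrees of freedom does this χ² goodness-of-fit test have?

A goodness-of-fit test with 2 phenotype classes has df = 2 − 1 = 1.

1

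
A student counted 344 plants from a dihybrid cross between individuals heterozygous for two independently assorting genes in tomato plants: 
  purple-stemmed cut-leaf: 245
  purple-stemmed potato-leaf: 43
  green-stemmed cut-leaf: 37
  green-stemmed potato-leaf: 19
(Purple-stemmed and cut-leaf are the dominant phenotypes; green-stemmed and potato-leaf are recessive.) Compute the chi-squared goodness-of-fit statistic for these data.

A dihybrid F₂ with independent assortment and complete dominance at both loci gives a 9:3:3:1 phenotypic ratio.
Under the 9:3:3:1 hypothesis (Σ ratio = 16, N = 344):
  purple-stemmed cut-leaf: 344 × 9/16 = 193.5
  purple-stemmed potato-leaf: 344 × 3/16 = 64.5
  green-stemmed cut-leaf: 344 × 3/16 = 64.5
  green-stemmed potato-leaf: 344 × 1/16 = 21.5
χ² = Σ (O − E)² / E
  purple-stemmed cut-leaf: (245 − 193.5)² / 193.5 = 13.7067
  purple-stemmed potato-leaf: (43 − 64.5)² / 64.5 = 7.1667
  green-stemmed cut-leaf: (37 − 64.5)² / 64.5 = 11.7248
  green-stemmed potato-leaf: (19 − 21.5)² / 21.5 = 0.2907
χ² = 13.7067 + 7.1667 + 11.7248 + 0.2907 = 32.8889 ≈ 32.889

32.889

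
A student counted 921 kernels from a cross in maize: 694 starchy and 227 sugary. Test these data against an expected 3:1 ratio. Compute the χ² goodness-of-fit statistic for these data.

Total ratio parts = 4. Expected numbers out of 921:
  starchy: 921 × 3/4 = 690.75
  sugary: 921 × 1/4 = 230.25
χ² = Σ (O − E)² / E
  starchy: (694 − 690.75)² / 690.75 = 0.0153
  sugary: (227 − 230.25)² / 230.25 = 0.0459
χ² = 0.0153 + 0.0459 = 0.0612 ≈ 0.061

0.061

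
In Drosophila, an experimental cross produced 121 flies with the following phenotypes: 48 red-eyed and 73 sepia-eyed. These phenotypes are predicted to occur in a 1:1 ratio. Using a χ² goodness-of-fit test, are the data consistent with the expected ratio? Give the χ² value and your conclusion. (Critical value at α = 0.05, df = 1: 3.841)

The 1:1 ratio has 2 parts, so with N = 121 the expected counts are:
  red-eyed: 121 × 1/2 = 60.5
  sepia-eyed: 121 × 1/2 = 60.5
χ² = Σ (O − E)² / E
  red-eyed: (48 − 60.5)² / 60.5 = 2.5826
  sepia-eyed: (73 − 60.5)² / 60.5 = 2.5826
χ² = 2.5826 + 2.5826 = 5.1652 ≈ 5.165
Degrees of freedom = 2 − 1 = 1; critical value at α = 0.05 is 3.841.
Since 5.165 > 3.841, we reject the null hypothesis — the data do not fit the 1:1 ratio.

5.165; not consistent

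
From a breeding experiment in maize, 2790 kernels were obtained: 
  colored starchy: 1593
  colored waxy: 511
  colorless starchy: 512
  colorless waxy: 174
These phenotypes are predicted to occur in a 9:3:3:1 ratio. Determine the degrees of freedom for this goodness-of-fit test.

3

A goodness-of-fit test with 4 phenotype classes has df = 4 − 1 = 3.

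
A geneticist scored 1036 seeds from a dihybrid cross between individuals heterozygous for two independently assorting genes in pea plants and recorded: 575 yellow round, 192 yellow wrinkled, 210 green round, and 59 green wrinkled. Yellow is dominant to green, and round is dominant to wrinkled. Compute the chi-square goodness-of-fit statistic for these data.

1.917

A dihybrid F₂ with independent assortment and complete dominance at both loci gives a 9:3:3:1 phenotypic ratio.
Total ratio parts = 16. Expected numbers out of 1036:
  yellow round: 1036 × 9/16 = 582.75
  yellow wrinkled: 1036 × 3/16 = 194.25
  green round: 1036 × 3/16 = 194.25
  green wrinkled: 1036 × 1/16 = 64.75
χ² = Σ (O − E)² / E
  yellow round: (575 − 582.75)² / 582.75 = 0.1031
  yellow wrinkled: (192 − 194.25)² / 194.25 = 0.0261
  green round: (210 − 194.25)² / 194.25 = 1.2770
  green wrinkled: (59 − 64.75)² / 64.75 = 0.5106
χ² = 0.1031 + 0.0261 + 1.2770 + 0.5106 = 1.9168 ≈ 1.917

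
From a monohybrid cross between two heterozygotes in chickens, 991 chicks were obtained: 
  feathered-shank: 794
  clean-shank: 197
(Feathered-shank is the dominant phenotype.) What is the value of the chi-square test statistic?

13.861

For a monohybrid cross between heterozygotes with complete dominance, the expected phenotypic ratio is 3:1.
Total ratio parts = 4. Expected numbers out of 991:
  feathered-shank: 991 × 3/4 = 743.25
  clean-shank: 991 × 1/4 = 247.75
χ² = Σ (O − E)² / E
  feathered-shank: (794 − 743.25)² / 743.25 = 3.4653
  clean-shank: (197 − 247.75)² / 247.75 = 10.3958
χ² = 3.4653 + 10.3958 = 13.8611 ≈ 13.861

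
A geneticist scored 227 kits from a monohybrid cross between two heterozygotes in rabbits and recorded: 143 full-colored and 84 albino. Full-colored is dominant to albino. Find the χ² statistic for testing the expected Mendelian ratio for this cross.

17.446

For a monohybrid cross between heterozygotes with complete dominance, the expected phenotypic ratio is 3:1.
Total ratio parts = 4. Expected numbers out of 227:
  full-colored: 227 × 3/4 = 170.25
  albino: 227 × 1/4 = 56.75
χ² = Σ (O − E)² / E
  full-colored: (143 − 170.25)² / 170.25 = 4.3616
  albino: (84 − 56.75)² / 56.75 = 13.0848
χ² = 4.3616 + 13.0848 = 17.4464 ≈ 17.446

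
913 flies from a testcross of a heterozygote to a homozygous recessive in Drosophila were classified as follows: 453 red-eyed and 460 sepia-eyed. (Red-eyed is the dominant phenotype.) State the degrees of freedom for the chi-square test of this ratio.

A testcross of a heterozygote (Aa × aa) gives a 1:1 phenotypic ratio.
A goodness-of-fit test with 2 phenotype classes has df = 2 − 1 = 1.

1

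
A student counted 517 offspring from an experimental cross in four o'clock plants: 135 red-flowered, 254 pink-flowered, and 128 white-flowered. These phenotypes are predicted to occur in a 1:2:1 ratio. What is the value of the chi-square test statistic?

0.346

Under the 1:2:1 hypothesis (Σ ratio = 4, N = 517):
  red-flowered: 517 × 1/4 = 129.25
  pink-flowered: 517 × 2/4 = 258.5
  white-flowered: 517 × 1/4 = 129.25
χ² = Σ (O − E)² / E
  red-flowered: (135 − 129.25)² / 129.25 = 0.2558
  pink-flowered: (254 − 258.5)² / 258.5 = 0.0783
  white-flowered: (128 − 129.25)² / 129.25 = 0.0121
χ² = 0.2558 + 0.0783 + 0.0121 = 0.3462 ≈ 0.346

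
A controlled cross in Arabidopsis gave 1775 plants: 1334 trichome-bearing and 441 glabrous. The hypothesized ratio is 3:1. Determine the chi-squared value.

Expected counts for N = 1775 under a 3:1 ratio (total parts = 4):
  trichome-bearing: 1775 × 3/4 = 1331.25
  glabrous: 1775 × 1/4 = 443.75
χ² = Σ (O − E)² / E
  trichome-bearing: (1334 − 1331.25)² / 1331.25 = 0.0057
  glabrous: (441 − 443.75)² / 443.75 = 0.0170
χ² = 0.0057 + 0.0170 = 0.0227 ≈ 0.023

0.023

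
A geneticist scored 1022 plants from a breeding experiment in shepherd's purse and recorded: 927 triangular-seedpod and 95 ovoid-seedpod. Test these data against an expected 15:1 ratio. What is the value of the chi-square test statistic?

16.178

Under the 15:1 hypothesis (Σ ratio = 16, N = 1022):
  triangular-seedpod: 1022 × 15/16 = 958.125
  ovoid-seedpod: 1022 × 1/16 = 63.875
χ² = Σ (O − E)² / E
  triangular-seedpod: (927 − 958.125)² / 958.125 = 1.0111
  ovoid-seedpod: (95 − 63.875)² / 63.875 = 15.1666
χ² = 1.0111 + 15.1666 = 16.1777 ≈ 16.178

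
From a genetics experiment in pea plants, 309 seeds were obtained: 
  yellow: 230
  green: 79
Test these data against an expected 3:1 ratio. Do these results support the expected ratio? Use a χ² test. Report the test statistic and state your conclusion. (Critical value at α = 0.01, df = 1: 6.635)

0.053; consistent

Total ratio parts = 4. Expected numbers out of 309:
  yellow: 309 × 3/4 = 231.75
  green: 309 × 1/4 = 77.25
χ² = Σ (O − E)² / E
  yellow: (230 − 231.75)² / 231.75 = 0.0132
  green: (79 − 77.25)² / 77.25 = 0.0396
χ² = 0.0132 + 0.0396 = 0.0528 ≈ 0.053
Degrees of freedom = 2 − 1 = 1; critical value at α = 0.01 is 6.635.
Since 0.053 < 6.635, we fail to reject the null hypothesis — the data are consistent with the 3:1 ratio.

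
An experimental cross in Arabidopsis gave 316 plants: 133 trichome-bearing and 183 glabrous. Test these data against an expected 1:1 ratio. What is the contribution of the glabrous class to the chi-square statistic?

Under the 1:1 hypothesis (Σ ratio = 2, N = 316):
  trichome-bearing: 316 × 1/2 = 158
  glabrous: 316 × 1/2 = 158
Contribution of glabrous: (183 − 158)² / 158 = 3.9557

3.956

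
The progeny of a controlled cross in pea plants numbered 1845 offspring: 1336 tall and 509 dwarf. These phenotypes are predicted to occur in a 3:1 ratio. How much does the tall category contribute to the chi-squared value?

Total ratio parts = 4. Expected numbers out of 1845:
  tall: 1845 × 3/4 = 1383.75
  dwarf: 1845 × 1/4 = 461.25
Contribution of tall: (1336 − 1383.75)² / 1383.75 = 1.6477

1.648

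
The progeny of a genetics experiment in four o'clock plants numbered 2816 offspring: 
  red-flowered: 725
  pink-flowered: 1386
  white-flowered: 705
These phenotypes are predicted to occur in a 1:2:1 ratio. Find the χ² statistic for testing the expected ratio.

Expected counts for N = 2816 under a 1:2:1 ratio (total parts = 4):
  red-flowered: 2816 × 1/4 = 704
  pink-flowered: 2816 × 2/4 = 1408
  white-flowered: 2816 × 1/4 = 704
χ² = Σ (O − E)² / E
  red-flowered: (725 − 704)² / 704 = 0.6264
  pink-flowered: (1386 − 1408)² / 1408 = 0.3438
  white-flowered: (705 − 704)² / 704 = 0.0014
χ² = 0.6264 + 0.3438 + 0.0014 = 0.9716 ≈ 0.972

0.972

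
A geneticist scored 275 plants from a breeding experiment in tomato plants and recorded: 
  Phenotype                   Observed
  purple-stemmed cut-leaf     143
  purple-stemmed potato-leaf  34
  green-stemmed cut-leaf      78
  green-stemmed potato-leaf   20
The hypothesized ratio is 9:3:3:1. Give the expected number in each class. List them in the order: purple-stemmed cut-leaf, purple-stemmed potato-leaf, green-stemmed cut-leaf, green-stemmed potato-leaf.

154.6875, 51.5625, 51.5625, 17.1875

Under the 9:3:3:1 hypothesis (Σ ratio = 16, N = 275):
  purple-stemmed cut-leaf: 275 × 9/16 = 154.6875
  purple-stemmed potato-leaf: 275 × 3/16 = 51.5625
  green-stemmed cut-leaf: 275 × 3/16 = 51.5625
  green-stemmed potato-leaf: 275 × 1/16 = 17.1875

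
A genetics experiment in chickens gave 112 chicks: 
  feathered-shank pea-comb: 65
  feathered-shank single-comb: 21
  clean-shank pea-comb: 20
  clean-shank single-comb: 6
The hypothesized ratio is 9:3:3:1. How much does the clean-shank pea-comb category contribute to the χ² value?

The 9:3:3:1 ratio has 16 parts, so with N = 112 the expected counts are:
  feathered-shank pea-comb: 112 × 9/16 = 63
  feathered-shank single-comb: 112 × 3/16 = 21
  clean-shank pea-comb: 112 × 3/16 = 21
  clean-shank single-comb: 112 × 1/16 = 7
Contribution of clean-shank pea-comb: (20 − 21)² / 21 = 0.0476

0.048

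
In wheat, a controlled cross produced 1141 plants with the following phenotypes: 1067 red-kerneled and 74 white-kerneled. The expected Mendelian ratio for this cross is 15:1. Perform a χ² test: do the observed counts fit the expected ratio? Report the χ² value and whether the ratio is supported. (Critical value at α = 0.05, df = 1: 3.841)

0.108; consistent

Total ratio parts = 16. Expected numbers out of 1141:
  red-kerneled: 1141 × 15/16 = 1069.6875
  white-kerneled: 1141 × 1/16 = 71.3125
χ² = Σ (O − E)² / E
  red-kerneled: (1067 − 1069.6875)² / 1069.6875 = 0.0068
  white-kerneled: (74 − 71.3125)² / 71.3125 = 0.1013
χ² = 0.0068 + 0.1013 = 0.1081 ≈ 0.108
Degrees of freedom = 2 − 1 = 1; critical value at α = 0.05 is 3.841.
Since 0.108 < 3.841, we fail to reject the null hypothesis — the data are consistent with the 15:1 ratio.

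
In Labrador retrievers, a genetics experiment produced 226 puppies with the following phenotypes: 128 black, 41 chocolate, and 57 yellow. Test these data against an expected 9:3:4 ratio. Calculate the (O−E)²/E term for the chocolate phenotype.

0.045

The 9:3:4 ratio has 16 parts, so with N = 226 the expected counts are:
  black: 226 × 9/16 = 127.125
  chocolate: 226 × 3/16 = 42.375
  yellow: 226 × 4/16 = 56.5
Contribution of chocolate: (41 − 42.375)² / 42.375 = 0.0446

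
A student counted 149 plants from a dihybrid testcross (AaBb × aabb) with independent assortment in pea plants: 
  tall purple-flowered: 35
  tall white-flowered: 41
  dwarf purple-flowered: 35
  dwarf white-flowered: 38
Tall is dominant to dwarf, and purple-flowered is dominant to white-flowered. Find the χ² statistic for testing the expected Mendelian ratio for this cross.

0.664

A dihybrid testcross with independent assortment gives a 1:1:1:1 ratio.
Total ratio parts = 4. Expected numbers out of 149:
  tall purple-flowered: 149 × 1/4 = 37.25
  tall white-flowered: 149 × 1/4 = 37.25
  dwarf purple-flowered: 149 × 1/4 = 37.25
  dwarf white-flowered: 149 × 1/4 = 37.25
χ² = Σ (O − E)² / E
  tall purple-flowered: (35 − 37.25)² / 37.25 = 0.1359
  tall white-flowered: (41 − 37.25)² / 37.25 = 0.3775
  dwarf purple-flowered: (35 − 37.25)² / 37.25 = 0.1359
  dwarf white-flowered: (38 − 37.25)² / 37.25 = 0.0151
χ² = 0.1359 + 0.3775 + 0.1359 + 0.0151 = 0.6644 ≈ 0.664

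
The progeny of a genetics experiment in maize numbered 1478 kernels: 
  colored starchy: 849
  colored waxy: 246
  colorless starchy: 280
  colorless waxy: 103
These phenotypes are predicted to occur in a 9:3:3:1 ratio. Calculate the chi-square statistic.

The 9:3:3:1 ratio has 16 parts, so with N = 1478 the expected counts are:
  colored starchy: 1478 × 9/16 = 831.375
  colored waxy: 1478 × 3/16 = 277.125
  colorless starchy: 1478 × 3/16 = 277.125
  colorless waxy: 1478 × 1/16 = 92.375
χ² = Σ (O − E)² / E
  colored starchy: (849 − 831.375)² / 831.375 = 0.3736
  colored waxy: (246 − 277.125)² / 277.125 = 3.4958
  colorless starchy: (280 − 277.125)² / 277.125 = 0.0298
  colorless waxy: (103 − 92.375)² / 92.375 = 1.2221
χ² = 0.3736 + 3.4958 + 0.0298 + 1.2221 = 5.1213 ≈ 5.121

5.121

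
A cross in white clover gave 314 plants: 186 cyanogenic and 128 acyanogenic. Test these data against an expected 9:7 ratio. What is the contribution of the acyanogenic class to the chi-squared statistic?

0.640

Total ratio parts = 16. Expected numbers out of 314:
  cyanogenic: 314 × 9/16 = 176.625
  acyanogenic: 314 × 7/16 = 137.375
Contribution of acyanogenic: (128 − 137.375)² / 137.375 = 0.6398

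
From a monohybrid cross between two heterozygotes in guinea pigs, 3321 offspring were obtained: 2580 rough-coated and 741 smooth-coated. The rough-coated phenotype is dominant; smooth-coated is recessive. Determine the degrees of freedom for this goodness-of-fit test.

For a monohybrid cross between heterozygotes with complete dominance, the expected phenotypic ratio is 3:1.
A goodness-of-fit test with 2 phenotype classes has df = 2 − 1 = 1.

1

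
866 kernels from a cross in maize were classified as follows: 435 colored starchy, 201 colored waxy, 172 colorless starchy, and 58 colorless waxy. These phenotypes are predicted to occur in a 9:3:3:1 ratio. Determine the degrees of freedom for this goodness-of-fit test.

3

A goodness-of-fit test with 4 phenotype classes has df = 4 − 1 = 3.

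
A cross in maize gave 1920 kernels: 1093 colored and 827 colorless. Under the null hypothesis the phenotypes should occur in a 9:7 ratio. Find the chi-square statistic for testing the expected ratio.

Under the 9:7 hypothesis (Σ ratio = 16, N = 1920):
  colored: 1920 × 9/16 = 1080
  colorless: 1920 × 7/16 = 840
χ² = Σ (O − E)² / E
  colored: (1093 − 1080)² / 1080 = 0.1565
  colorless: (827 − 840)² / 840 = 0.2012
χ² = 0.1565 + 0.2012 = 0.3577 ≈ 0.358

0.358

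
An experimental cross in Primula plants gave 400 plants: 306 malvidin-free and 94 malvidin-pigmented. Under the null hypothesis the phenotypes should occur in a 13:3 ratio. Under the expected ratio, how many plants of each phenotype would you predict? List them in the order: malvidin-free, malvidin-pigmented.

325, 75

Expected counts for N = 400 under a 13:3 ratio (total parts = 16):
  malvidin-free: 400 × 13/16 = 325
  malvidin-pigmented: 400 × 3/16 = 75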